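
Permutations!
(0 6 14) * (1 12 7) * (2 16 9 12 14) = (0 6 2 16 9 12 7 1 14) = [6, 14, 16, 3, 4, 5, 2, 1, 8, 12, 10, 11, 7, 13, 0, 15, 9]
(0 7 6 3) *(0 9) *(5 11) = (0 7 6 3 9)(5 11) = [7, 1, 2, 9, 4, 11, 3, 6, 8, 0, 10, 5]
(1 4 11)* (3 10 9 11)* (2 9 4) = [0, 2, 9, 10, 3, 5, 6, 7, 8, 11, 4, 1] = (1 2 9 11)(3 10 4)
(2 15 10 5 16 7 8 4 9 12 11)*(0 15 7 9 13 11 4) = [15, 1, 7, 3, 13, 16, 6, 8, 0, 12, 5, 2, 4, 11, 14, 10, 9] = (0 15 10 5 16 9 12 4 13 11 2 7 8)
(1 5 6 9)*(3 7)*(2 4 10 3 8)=(1 5 6 9)(2 4 10 3 7 8)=[0, 5, 4, 7, 10, 6, 9, 8, 2, 1, 3]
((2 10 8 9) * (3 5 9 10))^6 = (10)(2 5)(3 9) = ((2 3 5 9)(8 10))^6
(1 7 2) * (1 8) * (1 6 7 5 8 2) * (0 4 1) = (0 4 1 5 8 6 7) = [4, 5, 2, 3, 1, 8, 7, 0, 6]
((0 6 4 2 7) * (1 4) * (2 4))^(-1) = (0 7 2 1 6)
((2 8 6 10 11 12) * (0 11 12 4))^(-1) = (0 4 11)(2 12 10 6 8)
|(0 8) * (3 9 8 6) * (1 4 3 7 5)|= |(0 6 7 5 1 4 3 9 8)|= 9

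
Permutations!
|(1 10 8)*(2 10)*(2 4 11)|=6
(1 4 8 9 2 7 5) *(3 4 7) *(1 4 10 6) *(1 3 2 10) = (1 7 5 4 8 9 10 6 3) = [0, 7, 2, 1, 8, 4, 3, 5, 9, 10, 6]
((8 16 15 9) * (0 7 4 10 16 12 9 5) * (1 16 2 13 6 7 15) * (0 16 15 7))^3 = (0 10 6 4 13 7 2)(1 16 5 15)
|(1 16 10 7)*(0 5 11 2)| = |(0 5 11 2)(1 16 10 7)| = 4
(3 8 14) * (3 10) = (3 8 14 10) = [0, 1, 2, 8, 4, 5, 6, 7, 14, 9, 3, 11, 12, 13, 10]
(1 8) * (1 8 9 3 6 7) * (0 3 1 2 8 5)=(0 3 6 7 2 8 5)(1 9)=[3, 9, 8, 6, 4, 0, 7, 2, 5, 1]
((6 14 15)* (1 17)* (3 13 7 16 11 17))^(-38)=(1 16 3 11 13 17 7)(6 14 15)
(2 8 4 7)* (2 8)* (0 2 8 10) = (0 2 8 4 7 10) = [2, 1, 8, 3, 7, 5, 6, 10, 4, 9, 0]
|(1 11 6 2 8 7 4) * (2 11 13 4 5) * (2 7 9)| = 6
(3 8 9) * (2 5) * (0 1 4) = (0 1 4)(2 5)(3 8 9) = [1, 4, 5, 8, 0, 2, 6, 7, 9, 3]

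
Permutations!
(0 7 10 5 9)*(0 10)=(0 7)(5 9 10)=[7, 1, 2, 3, 4, 9, 6, 0, 8, 10, 5]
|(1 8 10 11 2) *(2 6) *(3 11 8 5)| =6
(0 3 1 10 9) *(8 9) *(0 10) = (0 3 1)(8 9 10) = [3, 0, 2, 1, 4, 5, 6, 7, 9, 10, 8]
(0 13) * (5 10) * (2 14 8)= [13, 1, 14, 3, 4, 10, 6, 7, 2, 9, 5, 11, 12, 0, 8]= (0 13)(2 14 8)(5 10)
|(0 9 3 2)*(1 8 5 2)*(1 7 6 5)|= |(0 9 3 7 6 5 2)(1 8)|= 14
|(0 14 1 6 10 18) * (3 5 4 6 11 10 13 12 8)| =42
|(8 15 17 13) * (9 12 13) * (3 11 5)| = 6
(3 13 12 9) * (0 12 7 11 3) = (0 12 9)(3 13 7 11) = [12, 1, 2, 13, 4, 5, 6, 11, 8, 0, 10, 3, 9, 7]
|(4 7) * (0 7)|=3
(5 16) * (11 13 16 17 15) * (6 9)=(5 17 15 11 13 16)(6 9)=[0, 1, 2, 3, 4, 17, 9, 7, 8, 6, 10, 13, 12, 16, 14, 11, 5, 15]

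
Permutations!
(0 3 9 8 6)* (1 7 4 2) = (0 3 9 8 6)(1 7 4 2) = [3, 7, 1, 9, 2, 5, 0, 4, 6, 8]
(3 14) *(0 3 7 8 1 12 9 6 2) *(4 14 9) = (0 3 9 6 2)(1 12 4 14 7 8) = [3, 12, 0, 9, 14, 5, 2, 8, 1, 6, 10, 11, 4, 13, 7]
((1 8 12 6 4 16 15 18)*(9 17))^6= ((1 8 12 6 4 16 15 18)(9 17))^6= (1 15 4 12)(6 8 18 16)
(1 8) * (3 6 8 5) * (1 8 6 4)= [0, 5, 2, 4, 1, 3, 6, 7, 8]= (8)(1 5 3 4)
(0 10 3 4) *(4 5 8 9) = [10, 1, 2, 5, 0, 8, 6, 7, 9, 4, 3] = (0 10 3 5 8 9 4)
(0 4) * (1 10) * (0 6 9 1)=[4, 10, 2, 3, 6, 5, 9, 7, 8, 1, 0]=(0 4 6 9 1 10)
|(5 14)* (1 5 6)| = |(1 5 14 6)| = 4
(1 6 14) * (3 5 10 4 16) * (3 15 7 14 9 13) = (1 6 9 13 3 5 10 4 16 15 7 14) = [0, 6, 2, 5, 16, 10, 9, 14, 8, 13, 4, 11, 12, 3, 1, 7, 15]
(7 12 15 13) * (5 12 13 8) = (5 12 15 8)(7 13) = [0, 1, 2, 3, 4, 12, 6, 13, 5, 9, 10, 11, 15, 7, 14, 8]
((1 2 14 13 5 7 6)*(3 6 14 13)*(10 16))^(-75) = ((1 2 13 5 7 14 3 6)(10 16))^(-75) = (1 14 13 6 7 2 3 5)(10 16)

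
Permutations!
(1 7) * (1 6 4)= (1 7 6 4)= [0, 7, 2, 3, 1, 5, 4, 6]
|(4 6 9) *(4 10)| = |(4 6 9 10)| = 4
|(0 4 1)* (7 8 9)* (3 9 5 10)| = |(0 4 1)(3 9 7 8 5 10)| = 6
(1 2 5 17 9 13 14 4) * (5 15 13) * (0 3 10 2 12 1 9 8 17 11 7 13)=(0 3 10 2 15)(1 12)(4 9 5 11 7 13 14)(8 17)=[3, 12, 15, 10, 9, 11, 6, 13, 17, 5, 2, 7, 1, 14, 4, 0, 16, 8]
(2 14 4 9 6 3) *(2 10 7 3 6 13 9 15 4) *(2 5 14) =(3 10 7)(4 15)(5 14)(9 13) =[0, 1, 2, 10, 15, 14, 6, 3, 8, 13, 7, 11, 12, 9, 5, 4]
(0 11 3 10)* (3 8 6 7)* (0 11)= (3 10 11 8 6 7)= [0, 1, 2, 10, 4, 5, 7, 3, 6, 9, 11, 8]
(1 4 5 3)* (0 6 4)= (0 6 4 5 3 1)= [6, 0, 2, 1, 5, 3, 4]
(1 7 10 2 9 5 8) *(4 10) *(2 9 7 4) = (1 4 10 9 5 8)(2 7) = [0, 4, 7, 3, 10, 8, 6, 2, 1, 5, 9]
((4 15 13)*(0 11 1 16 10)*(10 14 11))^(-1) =(0 10)(1 11 14 16)(4 13 15)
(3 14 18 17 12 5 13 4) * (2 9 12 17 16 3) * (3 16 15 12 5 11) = (2 9 5 13 4)(3 14 18 15 12 11) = [0, 1, 9, 14, 2, 13, 6, 7, 8, 5, 10, 3, 11, 4, 18, 12, 16, 17, 15]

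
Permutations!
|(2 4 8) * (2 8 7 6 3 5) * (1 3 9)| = |(1 3 5 2 4 7 6 9)| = 8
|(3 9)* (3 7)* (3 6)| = |(3 9 7 6)| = 4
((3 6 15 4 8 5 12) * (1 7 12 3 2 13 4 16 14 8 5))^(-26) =((1 7 12 2 13 4 5 3 6 15 16 14 8))^(-26) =(16)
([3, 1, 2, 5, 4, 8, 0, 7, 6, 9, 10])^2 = (10)(0 5 6 3 8)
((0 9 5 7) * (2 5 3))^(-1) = (0 7 5 2 3 9) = ((0 9 3 2 5 7))^(-1)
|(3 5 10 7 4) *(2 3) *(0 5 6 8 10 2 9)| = 10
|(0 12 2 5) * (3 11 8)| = 12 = |(0 12 2 5)(3 11 8)|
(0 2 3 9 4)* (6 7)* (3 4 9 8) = (9)(0 2 4)(3 8)(6 7) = [2, 1, 4, 8, 0, 5, 7, 6, 3, 9]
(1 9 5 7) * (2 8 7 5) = (1 9 2 8 7) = [0, 9, 8, 3, 4, 5, 6, 1, 7, 2]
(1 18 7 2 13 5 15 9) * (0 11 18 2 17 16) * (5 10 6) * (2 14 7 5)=(0 11 18 5 15 9 1 14 7 17 16)(2 13 10 6)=[11, 14, 13, 3, 4, 15, 2, 17, 8, 1, 6, 18, 12, 10, 7, 9, 0, 16, 5]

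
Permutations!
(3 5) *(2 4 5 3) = [0, 1, 4, 3, 5, 2] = (2 4 5)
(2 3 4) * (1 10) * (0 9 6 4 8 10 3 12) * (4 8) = (0 9 6 8 10 1 3 4 2 12) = [9, 3, 12, 4, 2, 5, 8, 7, 10, 6, 1, 11, 0]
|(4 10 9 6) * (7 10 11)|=6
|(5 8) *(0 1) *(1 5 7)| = |(0 5 8 7 1)| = 5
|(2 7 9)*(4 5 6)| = |(2 7 9)(4 5 6)| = 3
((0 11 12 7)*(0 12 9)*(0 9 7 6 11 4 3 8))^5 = (0 4 3 8)(6 11 7 12)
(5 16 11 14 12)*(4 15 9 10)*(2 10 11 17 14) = (2 10 4 15 9 11)(5 16 17 14 12) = [0, 1, 10, 3, 15, 16, 6, 7, 8, 11, 4, 2, 5, 13, 12, 9, 17, 14]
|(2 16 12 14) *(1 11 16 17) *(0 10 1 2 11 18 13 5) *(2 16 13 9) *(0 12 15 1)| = 70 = |(0 10)(1 18 9 2 17 16 15)(5 12 14 11 13)|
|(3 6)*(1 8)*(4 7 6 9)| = |(1 8)(3 9 4 7 6)| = 10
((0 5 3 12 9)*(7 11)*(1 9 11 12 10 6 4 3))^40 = (7 12 11)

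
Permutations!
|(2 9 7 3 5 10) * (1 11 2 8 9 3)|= |(1 11 2 3 5 10 8 9 7)|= 9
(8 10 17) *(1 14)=[0, 14, 2, 3, 4, 5, 6, 7, 10, 9, 17, 11, 12, 13, 1, 15, 16, 8]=(1 14)(8 10 17)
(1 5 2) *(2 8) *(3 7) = (1 5 8 2)(3 7) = [0, 5, 1, 7, 4, 8, 6, 3, 2]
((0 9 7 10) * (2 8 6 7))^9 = (0 2 6 10 9 8 7)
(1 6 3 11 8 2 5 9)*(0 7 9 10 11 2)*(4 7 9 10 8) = (0 9 1 6 3 2 5 8)(4 7 10 11) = [9, 6, 5, 2, 7, 8, 3, 10, 0, 1, 11, 4]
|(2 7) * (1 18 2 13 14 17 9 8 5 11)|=11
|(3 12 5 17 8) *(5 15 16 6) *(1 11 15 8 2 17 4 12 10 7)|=|(1 11 15 16 6 5 4 12 8 3 10 7)(2 17)|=12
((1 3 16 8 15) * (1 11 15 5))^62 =((1 3 16 8 5)(11 15))^62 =(1 16 5 3 8)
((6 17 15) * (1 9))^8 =(6 15 17)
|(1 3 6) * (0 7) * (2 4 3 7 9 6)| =15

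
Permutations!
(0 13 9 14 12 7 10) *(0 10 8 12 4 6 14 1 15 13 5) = [5, 15, 2, 3, 6, 0, 14, 8, 12, 1, 10, 11, 7, 9, 4, 13] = (0 5)(1 15 13 9)(4 6 14)(7 8 12)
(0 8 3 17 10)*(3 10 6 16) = (0 8 10)(3 17 6 16) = [8, 1, 2, 17, 4, 5, 16, 7, 10, 9, 0, 11, 12, 13, 14, 15, 3, 6]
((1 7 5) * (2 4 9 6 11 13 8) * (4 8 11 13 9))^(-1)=(1 5 7)(2 8)(6 9 11 13)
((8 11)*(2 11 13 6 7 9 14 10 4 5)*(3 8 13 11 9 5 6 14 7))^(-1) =((2 9 7 5)(3 8 11 13 14 10 4 6))^(-1) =(2 5 7 9)(3 6 4 10 14 13 11 8)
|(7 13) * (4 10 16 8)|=|(4 10 16 8)(7 13)|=4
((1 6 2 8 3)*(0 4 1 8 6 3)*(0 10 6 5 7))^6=(0 6 1 5 8)(2 3 7 10 4)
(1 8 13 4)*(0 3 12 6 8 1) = (0 3 12 6 8 13 4) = [3, 1, 2, 12, 0, 5, 8, 7, 13, 9, 10, 11, 6, 4]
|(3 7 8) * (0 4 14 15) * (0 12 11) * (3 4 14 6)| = |(0 14 15 12 11)(3 7 8 4 6)| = 5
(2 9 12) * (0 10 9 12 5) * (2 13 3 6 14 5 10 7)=(0 7 2 12 13 3 6 14 5)(9 10)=[7, 1, 12, 6, 4, 0, 14, 2, 8, 10, 9, 11, 13, 3, 5]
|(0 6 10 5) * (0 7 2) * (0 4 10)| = 10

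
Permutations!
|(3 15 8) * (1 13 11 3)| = |(1 13 11 3 15 8)| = 6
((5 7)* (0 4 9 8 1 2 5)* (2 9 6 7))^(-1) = ((0 4 6 7)(1 9 8)(2 5))^(-1) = (0 7 6 4)(1 8 9)(2 5)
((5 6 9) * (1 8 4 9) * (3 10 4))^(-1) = (1 6 5 9 4 10 3 8)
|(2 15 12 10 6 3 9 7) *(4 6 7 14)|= |(2 15 12 10 7)(3 9 14 4 6)|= 5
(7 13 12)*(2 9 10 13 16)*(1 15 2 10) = (1 15 2 9)(7 16 10 13 12) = [0, 15, 9, 3, 4, 5, 6, 16, 8, 1, 13, 11, 7, 12, 14, 2, 10]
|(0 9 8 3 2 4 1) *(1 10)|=|(0 9 8 3 2 4 10 1)|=8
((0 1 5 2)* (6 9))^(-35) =(0 1 5 2)(6 9)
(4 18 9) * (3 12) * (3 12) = [0, 1, 2, 3, 18, 5, 6, 7, 8, 4, 10, 11, 12, 13, 14, 15, 16, 17, 9] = (4 18 9)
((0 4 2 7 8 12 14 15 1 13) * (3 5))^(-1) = ((0 4 2 7 8 12 14 15 1 13)(3 5))^(-1) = (0 13 1 15 14 12 8 7 2 4)(3 5)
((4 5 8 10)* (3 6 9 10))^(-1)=(3 8 5 4 10 9 6)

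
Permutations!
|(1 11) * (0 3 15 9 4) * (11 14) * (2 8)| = |(0 3 15 9 4)(1 14 11)(2 8)| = 30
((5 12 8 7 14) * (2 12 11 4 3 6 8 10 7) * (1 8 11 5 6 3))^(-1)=((1 8 2 12 10 7 14 6 11 4))^(-1)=(1 4 11 6 14 7 10 12 2 8)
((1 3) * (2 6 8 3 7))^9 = ((1 7 2 6 8 3))^9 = (1 6)(2 3)(7 8)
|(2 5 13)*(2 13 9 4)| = 4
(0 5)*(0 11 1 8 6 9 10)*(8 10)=(0 5 11 1 10)(6 9 8)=[5, 10, 2, 3, 4, 11, 9, 7, 6, 8, 0, 1]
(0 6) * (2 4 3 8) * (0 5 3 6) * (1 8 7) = (1 8 2 4 6 5 3 7) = [0, 8, 4, 7, 6, 3, 5, 1, 2]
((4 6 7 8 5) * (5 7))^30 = (8)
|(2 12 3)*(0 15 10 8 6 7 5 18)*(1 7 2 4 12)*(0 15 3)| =|(0 3 4 12)(1 7 5 18 15 10 8 6 2)| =36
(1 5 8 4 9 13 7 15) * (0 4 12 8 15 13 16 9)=[4, 5, 2, 3, 0, 15, 6, 13, 12, 16, 10, 11, 8, 7, 14, 1, 9]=(0 4)(1 5 15)(7 13)(8 12)(9 16)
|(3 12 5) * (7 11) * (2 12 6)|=|(2 12 5 3 6)(7 11)|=10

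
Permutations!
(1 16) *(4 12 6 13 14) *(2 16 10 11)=(1 10 11 2 16)(4 12 6 13 14)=[0, 10, 16, 3, 12, 5, 13, 7, 8, 9, 11, 2, 6, 14, 4, 15, 1]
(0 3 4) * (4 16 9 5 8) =(0 3 16 9 5 8 4) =[3, 1, 2, 16, 0, 8, 6, 7, 4, 5, 10, 11, 12, 13, 14, 15, 9]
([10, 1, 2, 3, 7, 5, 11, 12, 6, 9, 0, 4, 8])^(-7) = [10, 1, 2, 3, 11, 5, 8, 4, 12, 9, 0, 6, 7]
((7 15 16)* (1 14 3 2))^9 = (16)(1 14 3 2)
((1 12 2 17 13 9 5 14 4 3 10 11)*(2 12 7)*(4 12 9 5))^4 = (1 13 9 11 17 12 10 2 14 3 7 5 4)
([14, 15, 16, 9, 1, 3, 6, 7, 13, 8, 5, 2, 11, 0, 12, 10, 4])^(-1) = [13, 4, 11, 5, 16, 10, 6, 7, 9, 3, 15, 12, 14, 8, 0, 1, 2]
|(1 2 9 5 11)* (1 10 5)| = 3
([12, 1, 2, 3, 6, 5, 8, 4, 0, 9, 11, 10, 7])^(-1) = [8, 1, 2, 3, 7, 5, 4, 12, 6, 9, 11, 10, 0]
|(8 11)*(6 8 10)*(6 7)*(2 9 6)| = |(2 9 6 8 11 10 7)| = 7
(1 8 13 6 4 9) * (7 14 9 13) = (1 8 7 14 9)(4 13 6) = [0, 8, 2, 3, 13, 5, 4, 14, 7, 1, 10, 11, 12, 6, 9]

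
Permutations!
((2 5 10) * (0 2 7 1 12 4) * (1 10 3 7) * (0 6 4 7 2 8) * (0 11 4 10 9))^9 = (0 9 7 12 1 10 6 4 11 8)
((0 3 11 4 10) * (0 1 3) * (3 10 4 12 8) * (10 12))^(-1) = (1 10 11 3 8 12)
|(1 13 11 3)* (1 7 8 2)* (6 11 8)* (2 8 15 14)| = |(1 13 15 14 2)(3 7 6 11)| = 20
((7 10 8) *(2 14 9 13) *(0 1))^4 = (14)(7 10 8)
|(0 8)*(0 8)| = |(8)| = 1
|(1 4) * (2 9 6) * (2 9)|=|(1 4)(6 9)|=2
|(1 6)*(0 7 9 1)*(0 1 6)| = 5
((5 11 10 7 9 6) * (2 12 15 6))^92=((2 12 15 6 5 11 10 7 9))^92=(2 15 5 10 9 12 6 11 7)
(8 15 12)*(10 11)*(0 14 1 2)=(0 14 1 2)(8 15 12)(10 11)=[14, 2, 0, 3, 4, 5, 6, 7, 15, 9, 11, 10, 8, 13, 1, 12]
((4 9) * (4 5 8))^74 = ((4 9 5 8))^74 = (4 5)(8 9)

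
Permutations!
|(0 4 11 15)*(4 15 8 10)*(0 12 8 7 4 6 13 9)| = 24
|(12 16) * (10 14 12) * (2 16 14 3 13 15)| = |(2 16 10 3 13 15)(12 14)| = 6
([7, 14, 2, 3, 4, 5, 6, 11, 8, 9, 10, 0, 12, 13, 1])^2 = (14)(0 11 7)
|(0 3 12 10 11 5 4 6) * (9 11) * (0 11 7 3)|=|(3 12 10 9 7)(4 6 11 5)|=20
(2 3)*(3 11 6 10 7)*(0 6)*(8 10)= (0 6 8 10 7 3 2 11)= [6, 1, 11, 2, 4, 5, 8, 3, 10, 9, 7, 0]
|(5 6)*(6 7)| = |(5 7 6)| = 3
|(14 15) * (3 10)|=|(3 10)(14 15)|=2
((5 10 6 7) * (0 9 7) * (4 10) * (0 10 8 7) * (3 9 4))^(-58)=(10)(0 3 7 4 9 5 8)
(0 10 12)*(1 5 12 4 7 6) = [10, 5, 2, 3, 7, 12, 1, 6, 8, 9, 4, 11, 0] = (0 10 4 7 6 1 5 12)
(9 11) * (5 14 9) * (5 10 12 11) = [0, 1, 2, 3, 4, 14, 6, 7, 8, 5, 12, 10, 11, 13, 9] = (5 14 9)(10 12 11)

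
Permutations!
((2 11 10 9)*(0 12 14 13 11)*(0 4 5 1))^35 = (0 14 11 9 4 1 12 13 10 2 5)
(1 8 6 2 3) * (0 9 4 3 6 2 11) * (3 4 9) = (0 3 1 8 2 6 11) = [3, 8, 6, 1, 4, 5, 11, 7, 2, 9, 10, 0]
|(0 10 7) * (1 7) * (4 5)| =4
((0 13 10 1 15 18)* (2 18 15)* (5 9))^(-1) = ((0 13 10 1 2 18)(5 9))^(-1) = (0 18 2 1 10 13)(5 9)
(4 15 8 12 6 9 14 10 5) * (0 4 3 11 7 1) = (0 4 15 8 12 6 9 14 10 5 3 11 7 1) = [4, 0, 2, 11, 15, 3, 9, 1, 12, 14, 5, 7, 6, 13, 10, 8]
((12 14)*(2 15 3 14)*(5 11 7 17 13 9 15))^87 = ((2 5 11 7 17 13 9 15 3 14 12))^87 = (2 12 14 3 15 9 13 17 7 11 5)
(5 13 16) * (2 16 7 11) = [0, 1, 16, 3, 4, 13, 6, 11, 8, 9, 10, 2, 12, 7, 14, 15, 5] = (2 16 5 13 7 11)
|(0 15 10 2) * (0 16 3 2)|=3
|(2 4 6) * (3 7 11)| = 3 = |(2 4 6)(3 7 11)|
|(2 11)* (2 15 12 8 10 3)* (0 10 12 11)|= |(0 10 3 2)(8 12)(11 15)|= 4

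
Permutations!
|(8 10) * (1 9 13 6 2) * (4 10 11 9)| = 9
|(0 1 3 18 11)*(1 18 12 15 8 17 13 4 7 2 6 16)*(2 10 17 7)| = |(0 18 11)(1 3 12 15 8 7 10 17 13 4 2 6 16)| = 39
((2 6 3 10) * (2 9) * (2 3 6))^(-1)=(3 9 10)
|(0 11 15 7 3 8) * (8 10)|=7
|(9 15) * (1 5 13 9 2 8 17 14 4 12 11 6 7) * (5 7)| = 12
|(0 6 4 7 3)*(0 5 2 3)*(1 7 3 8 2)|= |(0 6 4 3 5 1 7)(2 8)|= 14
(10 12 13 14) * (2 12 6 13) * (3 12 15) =(2 15 3 12)(6 13 14 10) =[0, 1, 15, 12, 4, 5, 13, 7, 8, 9, 6, 11, 2, 14, 10, 3]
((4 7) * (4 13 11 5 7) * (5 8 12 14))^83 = (5 14 12 8 11 13 7) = ((5 7 13 11 8 12 14))^83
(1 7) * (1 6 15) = (1 7 6 15) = [0, 7, 2, 3, 4, 5, 15, 6, 8, 9, 10, 11, 12, 13, 14, 1]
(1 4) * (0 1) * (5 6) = [1, 4, 2, 3, 0, 6, 5] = (0 1 4)(5 6)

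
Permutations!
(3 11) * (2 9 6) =(2 9 6)(3 11) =[0, 1, 9, 11, 4, 5, 2, 7, 8, 6, 10, 3]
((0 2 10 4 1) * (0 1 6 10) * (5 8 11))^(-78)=((0 2)(4 6 10)(5 8 11))^(-78)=(11)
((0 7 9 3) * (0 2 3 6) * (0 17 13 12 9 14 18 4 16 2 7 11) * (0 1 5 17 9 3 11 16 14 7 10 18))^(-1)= (0 14 4 18 10 3 12 13 17 5 1 11 2 16)(6 9)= ((0 16 2 11 1 5 17 13 12 3 10 18 4 14)(6 9))^(-1)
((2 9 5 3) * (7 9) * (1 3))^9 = (1 7)(2 5)(3 9)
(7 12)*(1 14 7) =(1 14 7 12) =[0, 14, 2, 3, 4, 5, 6, 12, 8, 9, 10, 11, 1, 13, 7]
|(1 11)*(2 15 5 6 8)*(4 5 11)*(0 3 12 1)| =11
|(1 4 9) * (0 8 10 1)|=6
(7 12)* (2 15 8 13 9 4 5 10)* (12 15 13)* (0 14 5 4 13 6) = [14, 1, 6, 3, 4, 10, 0, 15, 12, 13, 2, 11, 7, 9, 5, 8] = (0 14 5 10 2 6)(7 15 8 12)(9 13)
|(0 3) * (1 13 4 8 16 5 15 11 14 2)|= |(0 3)(1 13 4 8 16 5 15 11 14 2)|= 10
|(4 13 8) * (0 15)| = 6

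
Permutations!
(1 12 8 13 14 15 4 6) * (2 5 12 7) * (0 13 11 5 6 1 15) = (0 13 14)(1 7 2 6 15 4)(5 12 8 11) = [13, 7, 6, 3, 1, 12, 15, 2, 11, 9, 10, 5, 8, 14, 0, 4]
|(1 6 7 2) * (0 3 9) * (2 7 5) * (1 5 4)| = 6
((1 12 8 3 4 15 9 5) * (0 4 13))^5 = ((0 4 15 9 5 1 12 8 3 13))^5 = (0 1)(3 9)(4 12)(5 13)(8 15)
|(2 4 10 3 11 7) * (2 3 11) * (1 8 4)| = |(1 8 4 10 11 7 3 2)| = 8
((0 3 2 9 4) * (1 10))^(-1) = (0 4 9 2 3)(1 10) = ((0 3 2 9 4)(1 10))^(-1)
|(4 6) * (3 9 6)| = 4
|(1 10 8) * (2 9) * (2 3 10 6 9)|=6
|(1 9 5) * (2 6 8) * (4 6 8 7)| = |(1 9 5)(2 8)(4 6 7)| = 6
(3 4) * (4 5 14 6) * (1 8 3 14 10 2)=(1 8 3 5 10 2)(4 14 6)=[0, 8, 1, 5, 14, 10, 4, 7, 3, 9, 2, 11, 12, 13, 6]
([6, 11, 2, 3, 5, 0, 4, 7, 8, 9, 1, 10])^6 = (11)(0 4)(5 6)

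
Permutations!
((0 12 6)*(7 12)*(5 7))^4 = ((0 5 7 12 6))^4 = (0 6 12 7 5)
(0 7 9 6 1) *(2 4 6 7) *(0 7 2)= (1 7 9 2 4 6)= [0, 7, 4, 3, 6, 5, 1, 9, 8, 2]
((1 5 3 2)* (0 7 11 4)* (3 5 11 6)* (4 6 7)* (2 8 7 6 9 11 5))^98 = ((0 4)(1 5 2)(3 8 7 6)(9 11))^98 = (11)(1 2 5)(3 7)(6 8)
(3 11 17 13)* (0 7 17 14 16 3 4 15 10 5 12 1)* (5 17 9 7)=(0 5 12 1)(3 11 14 16)(4 15 10 17 13)(7 9)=[5, 0, 2, 11, 15, 12, 6, 9, 8, 7, 17, 14, 1, 4, 16, 10, 3, 13]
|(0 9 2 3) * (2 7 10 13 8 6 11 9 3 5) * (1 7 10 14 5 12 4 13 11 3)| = |(0 1 7 14 5 2 12 4 13 8 6 3)(9 10 11)| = 12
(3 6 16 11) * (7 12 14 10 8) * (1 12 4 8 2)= (1 12 14 10 2)(3 6 16 11)(4 8 7)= [0, 12, 1, 6, 8, 5, 16, 4, 7, 9, 2, 3, 14, 13, 10, 15, 11]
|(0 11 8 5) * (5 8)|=3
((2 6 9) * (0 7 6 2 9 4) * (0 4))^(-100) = ((9)(0 7 6))^(-100) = (9)(0 6 7)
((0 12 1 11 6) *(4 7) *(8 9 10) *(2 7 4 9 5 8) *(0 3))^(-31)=(0 3 6 11 1 12)(2 7 9 10)(5 8)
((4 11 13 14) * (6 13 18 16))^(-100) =((4 11 18 16 6 13 14))^(-100) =(4 13 16 11 14 6 18)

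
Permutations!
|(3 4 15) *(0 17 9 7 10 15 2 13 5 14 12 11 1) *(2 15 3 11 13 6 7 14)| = 16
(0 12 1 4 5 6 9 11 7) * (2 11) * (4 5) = (0 12 1 5 6 9 2 11 7) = [12, 5, 11, 3, 4, 6, 9, 0, 8, 2, 10, 7, 1]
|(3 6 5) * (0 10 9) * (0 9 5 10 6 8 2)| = 7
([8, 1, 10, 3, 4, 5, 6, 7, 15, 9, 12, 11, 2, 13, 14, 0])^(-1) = (0 15 8)(2 12 10)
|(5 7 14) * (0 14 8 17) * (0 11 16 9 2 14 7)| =|(0 7 8 17 11 16 9 2 14 5)| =10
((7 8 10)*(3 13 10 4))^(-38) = ((3 13 10 7 8 4))^(-38) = (3 8 10)(4 7 13)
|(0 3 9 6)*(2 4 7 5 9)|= |(0 3 2 4 7 5 9 6)|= 8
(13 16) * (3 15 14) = (3 15 14)(13 16) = [0, 1, 2, 15, 4, 5, 6, 7, 8, 9, 10, 11, 12, 16, 3, 14, 13]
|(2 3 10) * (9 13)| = 6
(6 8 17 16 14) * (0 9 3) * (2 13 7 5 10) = (0 9 3)(2 13 7 5 10)(6 8 17 16 14) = [9, 1, 13, 0, 4, 10, 8, 5, 17, 3, 2, 11, 12, 7, 6, 15, 14, 16]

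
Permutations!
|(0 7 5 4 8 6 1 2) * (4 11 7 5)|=|(0 5 11 7 4 8 6 1 2)|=9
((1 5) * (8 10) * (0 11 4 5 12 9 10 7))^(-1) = ((0 11 4 5 1 12 9 10 8 7))^(-1) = (0 7 8 10 9 12 1 5 4 11)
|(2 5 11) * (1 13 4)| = 3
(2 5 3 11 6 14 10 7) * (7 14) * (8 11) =[0, 1, 5, 8, 4, 3, 7, 2, 11, 9, 14, 6, 12, 13, 10] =(2 5 3 8 11 6 7)(10 14)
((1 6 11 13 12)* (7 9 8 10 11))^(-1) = ((1 6 7 9 8 10 11 13 12))^(-1) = (1 12 13 11 10 8 9 7 6)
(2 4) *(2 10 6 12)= [0, 1, 4, 3, 10, 5, 12, 7, 8, 9, 6, 11, 2]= (2 4 10 6 12)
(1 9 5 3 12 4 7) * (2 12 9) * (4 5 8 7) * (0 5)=(0 5 3 9 8 7 1 2 12)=[5, 2, 12, 9, 4, 3, 6, 1, 7, 8, 10, 11, 0]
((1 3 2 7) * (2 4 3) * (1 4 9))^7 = (1 2 7 4 3 9)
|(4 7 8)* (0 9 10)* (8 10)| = |(0 9 8 4 7 10)| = 6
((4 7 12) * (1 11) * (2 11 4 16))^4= ((1 4 7 12 16 2 11))^4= (1 16 4 2 7 11 12)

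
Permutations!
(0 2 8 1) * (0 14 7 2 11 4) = (0 11 4)(1 14 7 2 8) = [11, 14, 8, 3, 0, 5, 6, 2, 1, 9, 10, 4, 12, 13, 7]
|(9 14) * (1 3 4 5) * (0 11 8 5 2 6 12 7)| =|(0 11 8 5 1 3 4 2 6 12 7)(9 14)| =22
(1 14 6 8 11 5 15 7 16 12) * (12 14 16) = (1 16 14 6 8 11 5 15 7 12) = [0, 16, 2, 3, 4, 15, 8, 12, 11, 9, 10, 5, 1, 13, 6, 7, 14]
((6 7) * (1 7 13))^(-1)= (1 13 6 7)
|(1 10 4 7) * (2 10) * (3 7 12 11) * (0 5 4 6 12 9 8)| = 40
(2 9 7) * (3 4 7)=[0, 1, 9, 4, 7, 5, 6, 2, 8, 3]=(2 9 3 4 7)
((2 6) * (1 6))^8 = (1 2 6)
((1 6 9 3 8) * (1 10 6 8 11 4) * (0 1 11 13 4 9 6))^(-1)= (0 10 8 1)(3 9 11 4 13)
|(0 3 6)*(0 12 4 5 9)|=7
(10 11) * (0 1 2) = [1, 2, 0, 3, 4, 5, 6, 7, 8, 9, 11, 10] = (0 1 2)(10 11)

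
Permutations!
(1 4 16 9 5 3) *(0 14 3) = [14, 4, 2, 1, 16, 0, 6, 7, 8, 5, 10, 11, 12, 13, 3, 15, 9] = (0 14 3 1 4 16 9 5)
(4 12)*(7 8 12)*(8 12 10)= (4 7 12)(8 10)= [0, 1, 2, 3, 7, 5, 6, 12, 10, 9, 8, 11, 4]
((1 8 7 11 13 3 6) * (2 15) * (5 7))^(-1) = (1 6 3 13 11 7 5 8)(2 15)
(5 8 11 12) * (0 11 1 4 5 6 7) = (0 11 12 6 7)(1 4 5 8) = [11, 4, 2, 3, 5, 8, 7, 0, 1, 9, 10, 12, 6]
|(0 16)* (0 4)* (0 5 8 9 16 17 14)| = 15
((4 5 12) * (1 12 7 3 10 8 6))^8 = ((1 12 4 5 7 3 10 8 6))^8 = (1 6 8 10 3 7 5 4 12)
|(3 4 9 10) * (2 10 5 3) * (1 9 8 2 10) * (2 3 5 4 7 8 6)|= |(10)(1 9 4 6 2)(3 7 8)|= 15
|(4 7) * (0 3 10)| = |(0 3 10)(4 7)| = 6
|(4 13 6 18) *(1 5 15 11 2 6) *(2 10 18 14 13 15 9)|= |(1 5 9 2 6 14 13)(4 15 11 10 18)|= 35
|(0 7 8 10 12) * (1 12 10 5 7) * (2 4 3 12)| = 6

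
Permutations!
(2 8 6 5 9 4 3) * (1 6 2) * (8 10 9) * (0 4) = (0 4 3 1 6 5 8 2 10 9) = [4, 6, 10, 1, 3, 8, 5, 7, 2, 0, 9]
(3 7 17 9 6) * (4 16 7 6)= (3 6)(4 16 7 17 9)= [0, 1, 2, 6, 16, 5, 3, 17, 8, 4, 10, 11, 12, 13, 14, 15, 7, 9]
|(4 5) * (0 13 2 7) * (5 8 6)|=4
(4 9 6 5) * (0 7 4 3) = [7, 1, 2, 0, 9, 3, 5, 4, 8, 6] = (0 7 4 9 6 5 3)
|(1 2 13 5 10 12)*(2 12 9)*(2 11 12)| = |(1 2 13 5 10 9 11 12)| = 8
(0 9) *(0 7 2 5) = (0 9 7 2 5) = [9, 1, 5, 3, 4, 0, 6, 2, 8, 7]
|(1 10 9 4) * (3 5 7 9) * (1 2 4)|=6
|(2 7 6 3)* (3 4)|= 5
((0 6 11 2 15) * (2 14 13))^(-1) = ((0 6 11 14 13 2 15))^(-1) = (0 15 2 13 14 11 6)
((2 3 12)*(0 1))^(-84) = ((0 1)(2 3 12))^(-84) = (12)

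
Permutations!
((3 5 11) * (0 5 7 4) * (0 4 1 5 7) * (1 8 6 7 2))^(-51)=(0 5)(1 3)(2 11)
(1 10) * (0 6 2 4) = (0 6 2 4)(1 10) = [6, 10, 4, 3, 0, 5, 2, 7, 8, 9, 1]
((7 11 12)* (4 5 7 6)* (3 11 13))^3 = ((3 11 12 6 4 5 7 13))^3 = (3 6 7 11 4 13 12 5)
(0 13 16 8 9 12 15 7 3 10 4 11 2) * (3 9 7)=[13, 1, 0, 10, 11, 5, 6, 9, 7, 12, 4, 2, 15, 16, 14, 3, 8]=(0 13 16 8 7 9 12 15 3 10 4 11 2)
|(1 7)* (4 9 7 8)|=|(1 8 4 9 7)|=5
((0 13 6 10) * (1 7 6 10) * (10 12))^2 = (0 12)(1 6 7)(10 13)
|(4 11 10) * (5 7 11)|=|(4 5 7 11 10)|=5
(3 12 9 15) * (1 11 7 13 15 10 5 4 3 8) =(1 11 7 13 15 8)(3 12 9 10 5 4) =[0, 11, 2, 12, 3, 4, 6, 13, 1, 10, 5, 7, 9, 15, 14, 8]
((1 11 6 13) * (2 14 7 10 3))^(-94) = (1 6)(2 14 7 10 3)(11 13)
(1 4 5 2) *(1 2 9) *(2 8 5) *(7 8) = (1 4 2 7 8 5 9) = [0, 4, 7, 3, 2, 9, 6, 8, 5, 1]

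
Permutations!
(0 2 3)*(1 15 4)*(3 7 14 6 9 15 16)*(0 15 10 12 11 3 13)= (0 2 7 14 6 9 10 12 11 3 15 4 1 16 13)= [2, 16, 7, 15, 1, 5, 9, 14, 8, 10, 12, 3, 11, 0, 6, 4, 13]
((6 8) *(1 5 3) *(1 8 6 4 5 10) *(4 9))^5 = ((1 10)(3 8 9 4 5))^5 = (1 10)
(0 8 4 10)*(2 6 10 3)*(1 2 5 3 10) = (0 8 4 10)(1 2 6)(3 5) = [8, 2, 6, 5, 10, 3, 1, 7, 4, 9, 0]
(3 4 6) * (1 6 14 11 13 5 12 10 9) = [0, 6, 2, 4, 14, 12, 3, 7, 8, 1, 9, 13, 10, 5, 11] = (1 6 3 4 14 11 13 5 12 10 9)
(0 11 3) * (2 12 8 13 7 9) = (0 11 3)(2 12 8 13 7 9) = [11, 1, 12, 0, 4, 5, 6, 9, 13, 2, 10, 3, 8, 7]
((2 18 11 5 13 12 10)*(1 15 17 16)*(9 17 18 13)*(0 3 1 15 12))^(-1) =(0 13 2 10 12 1 3)(5 11 18 15 16 17 9)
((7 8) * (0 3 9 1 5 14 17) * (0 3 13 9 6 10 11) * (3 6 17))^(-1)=(0 11 10 6 17 3 14 5 1 9 13)(7 8)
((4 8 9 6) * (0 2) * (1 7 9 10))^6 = ((0 2)(1 7 9 6 4 8 10))^6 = (1 10 8 4 6 9 7)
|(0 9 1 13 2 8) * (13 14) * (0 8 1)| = |(0 9)(1 14 13 2)| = 4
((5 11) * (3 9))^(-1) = ((3 9)(5 11))^(-1) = (3 9)(5 11)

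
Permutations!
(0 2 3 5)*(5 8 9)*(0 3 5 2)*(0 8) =(0 8 9 2 5 3) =[8, 1, 5, 0, 4, 3, 6, 7, 9, 2]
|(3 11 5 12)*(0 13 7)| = |(0 13 7)(3 11 5 12)| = 12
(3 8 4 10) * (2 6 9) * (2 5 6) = (3 8 4 10)(5 6 9) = [0, 1, 2, 8, 10, 6, 9, 7, 4, 5, 3]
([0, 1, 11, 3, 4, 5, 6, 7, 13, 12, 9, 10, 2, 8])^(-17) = [0, 1, 9, 3, 4, 5, 6, 7, 13, 11, 2, 12, 10, 8]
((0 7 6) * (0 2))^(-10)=((0 7 6 2))^(-10)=(0 6)(2 7)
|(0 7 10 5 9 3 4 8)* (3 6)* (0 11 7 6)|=10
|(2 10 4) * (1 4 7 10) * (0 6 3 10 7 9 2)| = |(0 6 3 10 9 2 1 4)| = 8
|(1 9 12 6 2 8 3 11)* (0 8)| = |(0 8 3 11 1 9 12 6 2)| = 9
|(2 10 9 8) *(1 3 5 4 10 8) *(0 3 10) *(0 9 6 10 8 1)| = 30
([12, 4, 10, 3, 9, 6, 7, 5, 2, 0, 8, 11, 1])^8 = (0 4 12 9 1)(2 8 10)(5 7 6)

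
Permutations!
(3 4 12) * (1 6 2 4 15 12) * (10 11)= [0, 6, 4, 15, 1, 5, 2, 7, 8, 9, 11, 10, 3, 13, 14, 12]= (1 6 2 4)(3 15 12)(10 11)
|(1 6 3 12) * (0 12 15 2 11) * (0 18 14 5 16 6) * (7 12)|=|(0 7 12 1)(2 11 18 14 5 16 6 3 15)|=36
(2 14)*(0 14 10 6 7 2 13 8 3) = (0 14 13 8 3)(2 10 6 7) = [14, 1, 10, 0, 4, 5, 7, 2, 3, 9, 6, 11, 12, 8, 13]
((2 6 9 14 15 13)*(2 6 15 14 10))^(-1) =(2 10 9 6 13 15)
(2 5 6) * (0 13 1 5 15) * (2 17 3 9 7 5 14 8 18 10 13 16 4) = (0 16 4 2 15)(1 14 8 18 10 13)(3 9 7 5 6 17) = [16, 14, 15, 9, 2, 6, 17, 5, 18, 7, 13, 11, 12, 1, 8, 0, 4, 3, 10]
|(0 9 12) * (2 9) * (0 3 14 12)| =3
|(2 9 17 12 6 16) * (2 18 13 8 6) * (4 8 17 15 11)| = |(2 9 15 11 4 8 6 16 18 13 17 12)| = 12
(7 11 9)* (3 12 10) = (3 12 10)(7 11 9) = [0, 1, 2, 12, 4, 5, 6, 11, 8, 7, 3, 9, 10]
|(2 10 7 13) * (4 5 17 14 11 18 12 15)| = |(2 10 7 13)(4 5 17 14 11 18 12 15)| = 8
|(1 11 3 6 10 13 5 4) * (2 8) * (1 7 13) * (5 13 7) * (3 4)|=14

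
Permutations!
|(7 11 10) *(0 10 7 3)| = |(0 10 3)(7 11)| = 6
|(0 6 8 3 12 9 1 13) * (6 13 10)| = 14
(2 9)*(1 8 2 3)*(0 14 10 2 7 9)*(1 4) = (0 14 10 2)(1 8 7 9 3 4) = [14, 8, 0, 4, 1, 5, 6, 9, 7, 3, 2, 11, 12, 13, 10]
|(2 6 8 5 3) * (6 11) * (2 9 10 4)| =|(2 11 6 8 5 3 9 10 4)| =9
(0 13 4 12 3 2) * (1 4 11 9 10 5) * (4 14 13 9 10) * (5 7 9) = [5, 14, 0, 2, 12, 1, 6, 9, 8, 4, 7, 10, 3, 11, 13] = (0 5 1 14 13 11 10 7 9 4 12 3 2)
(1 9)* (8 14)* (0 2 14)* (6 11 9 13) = (0 2 14 8)(1 13 6 11 9) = [2, 13, 14, 3, 4, 5, 11, 7, 0, 1, 10, 9, 12, 6, 8]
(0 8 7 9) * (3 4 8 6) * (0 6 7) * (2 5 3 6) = [7, 1, 5, 4, 8, 3, 6, 9, 0, 2] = (0 7 9 2 5 3 4 8)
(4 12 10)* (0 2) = (0 2)(4 12 10) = [2, 1, 0, 3, 12, 5, 6, 7, 8, 9, 4, 11, 10]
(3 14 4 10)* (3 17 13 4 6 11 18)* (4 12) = (3 14 6 11 18)(4 10 17 13 12) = [0, 1, 2, 14, 10, 5, 11, 7, 8, 9, 17, 18, 4, 12, 6, 15, 16, 13, 3]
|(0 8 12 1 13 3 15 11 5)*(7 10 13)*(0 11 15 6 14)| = |(15)(0 8 12 1 7 10 13 3 6 14)(5 11)| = 10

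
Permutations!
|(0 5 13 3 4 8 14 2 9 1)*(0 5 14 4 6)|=18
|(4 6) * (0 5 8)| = 6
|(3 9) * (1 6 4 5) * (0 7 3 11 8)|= 12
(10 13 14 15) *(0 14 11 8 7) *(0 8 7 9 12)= (0 14 15 10 13 11 7 8 9 12)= [14, 1, 2, 3, 4, 5, 6, 8, 9, 12, 13, 7, 0, 11, 15, 10]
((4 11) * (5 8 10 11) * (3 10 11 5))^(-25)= (3 4 11 8 5 10)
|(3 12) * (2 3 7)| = 4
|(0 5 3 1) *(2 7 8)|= 12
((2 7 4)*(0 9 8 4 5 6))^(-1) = (0 6 5 7 2 4 8 9) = ((0 9 8 4 2 7 5 6))^(-1)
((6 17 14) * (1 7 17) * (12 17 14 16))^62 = (1 14)(6 7)(12 16 17)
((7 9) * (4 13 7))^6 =((4 13 7 9))^6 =(4 7)(9 13)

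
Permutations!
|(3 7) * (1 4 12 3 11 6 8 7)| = 4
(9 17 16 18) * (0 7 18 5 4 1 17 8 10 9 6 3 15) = (0 7 18 6 3 15)(1 17 16 5 4)(8 10 9) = [7, 17, 2, 15, 1, 4, 3, 18, 10, 8, 9, 11, 12, 13, 14, 0, 5, 16, 6]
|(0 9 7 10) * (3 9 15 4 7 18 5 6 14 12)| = |(0 15 4 7 10)(3 9 18 5 6 14 12)| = 35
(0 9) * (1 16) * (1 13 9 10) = (0 10 1 16 13 9) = [10, 16, 2, 3, 4, 5, 6, 7, 8, 0, 1, 11, 12, 9, 14, 15, 13]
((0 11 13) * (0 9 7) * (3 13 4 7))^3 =((0 11 4 7)(3 13 9))^3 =(13)(0 7 4 11)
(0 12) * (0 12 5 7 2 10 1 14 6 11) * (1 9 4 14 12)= (0 5 7 2 10 9 4 14 6 11)(1 12)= [5, 12, 10, 3, 14, 7, 11, 2, 8, 4, 9, 0, 1, 13, 6]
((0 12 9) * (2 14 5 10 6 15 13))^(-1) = (0 9 12)(2 13 15 6 10 5 14)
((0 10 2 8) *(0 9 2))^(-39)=((0 10)(2 8 9))^(-39)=(0 10)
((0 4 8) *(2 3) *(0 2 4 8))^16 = ((0 8 2 3 4))^16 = (0 8 2 3 4)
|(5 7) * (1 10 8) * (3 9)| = |(1 10 8)(3 9)(5 7)| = 6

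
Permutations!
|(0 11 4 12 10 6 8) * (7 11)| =8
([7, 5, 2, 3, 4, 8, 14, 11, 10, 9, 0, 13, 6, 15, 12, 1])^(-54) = (15)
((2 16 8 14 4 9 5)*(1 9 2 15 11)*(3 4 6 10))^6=(1 9 5 15 11)(2 3 6 8)(4 10 14 16)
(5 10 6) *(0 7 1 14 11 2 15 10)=(0 7 1 14 11 2 15 10 6 5)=[7, 14, 15, 3, 4, 0, 5, 1, 8, 9, 6, 2, 12, 13, 11, 10]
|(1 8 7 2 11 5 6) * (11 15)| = |(1 8 7 2 15 11 5 6)| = 8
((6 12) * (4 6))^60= (12)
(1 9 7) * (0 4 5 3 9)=(0 4 5 3 9 7 1)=[4, 0, 2, 9, 5, 3, 6, 1, 8, 7]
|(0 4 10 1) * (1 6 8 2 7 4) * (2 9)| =|(0 1)(2 7 4 10 6 8 9)| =14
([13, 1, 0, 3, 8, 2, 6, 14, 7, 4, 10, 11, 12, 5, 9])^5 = (14)(0 13 5 2)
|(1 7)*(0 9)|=2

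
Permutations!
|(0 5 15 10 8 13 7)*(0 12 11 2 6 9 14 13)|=40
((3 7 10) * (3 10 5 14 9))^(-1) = (3 9 14 5 7)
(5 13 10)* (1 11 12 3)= (1 11 12 3)(5 13 10)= [0, 11, 2, 1, 4, 13, 6, 7, 8, 9, 5, 12, 3, 10]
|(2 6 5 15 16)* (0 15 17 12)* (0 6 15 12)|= |(0 12 6 5 17)(2 15 16)|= 15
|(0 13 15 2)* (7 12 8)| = 12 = |(0 13 15 2)(7 12 8)|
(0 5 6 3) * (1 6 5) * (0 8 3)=[1, 6, 2, 8, 4, 5, 0, 7, 3]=(0 1 6)(3 8)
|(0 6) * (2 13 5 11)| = 4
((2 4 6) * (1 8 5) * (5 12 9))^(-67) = ((1 8 12 9 5)(2 4 6))^(-67) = (1 9 8 5 12)(2 6 4)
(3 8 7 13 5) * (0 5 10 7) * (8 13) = (0 5 3 13 10 7 8) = [5, 1, 2, 13, 4, 3, 6, 8, 0, 9, 7, 11, 12, 10]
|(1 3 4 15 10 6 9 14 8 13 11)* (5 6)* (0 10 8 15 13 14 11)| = 30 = |(0 10 5 6 9 11 1 3 4 13)(8 14 15)|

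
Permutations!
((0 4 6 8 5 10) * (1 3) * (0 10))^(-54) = (10)(0 4 6 8 5)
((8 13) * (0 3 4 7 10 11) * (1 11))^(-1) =(0 11 1 10 7 4 3)(8 13)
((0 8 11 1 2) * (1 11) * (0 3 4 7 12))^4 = ((0 8 1 2 3 4 7 12))^4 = (0 3)(1 7)(2 12)(4 8)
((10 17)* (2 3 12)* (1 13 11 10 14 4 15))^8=(17)(2 12 3)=((1 13 11 10 17 14 4 15)(2 3 12))^8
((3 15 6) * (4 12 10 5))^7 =(3 15 6)(4 5 10 12)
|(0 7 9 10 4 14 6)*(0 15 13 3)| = |(0 7 9 10 4 14 6 15 13 3)| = 10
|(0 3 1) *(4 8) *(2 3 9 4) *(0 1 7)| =7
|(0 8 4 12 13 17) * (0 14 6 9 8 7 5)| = 24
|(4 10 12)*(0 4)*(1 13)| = 4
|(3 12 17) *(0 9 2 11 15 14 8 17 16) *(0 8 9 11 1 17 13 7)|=|(0 11 15 14 9 2 1 17 3 12 16 8 13 7)|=14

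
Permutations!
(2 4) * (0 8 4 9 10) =(0 8 4 2 9 10) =[8, 1, 9, 3, 2, 5, 6, 7, 4, 10, 0]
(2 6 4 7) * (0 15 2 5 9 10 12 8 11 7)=(0 15 2 6 4)(5 9 10 12 8 11 7)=[15, 1, 6, 3, 0, 9, 4, 5, 11, 10, 12, 7, 8, 13, 14, 2]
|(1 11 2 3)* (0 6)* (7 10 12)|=12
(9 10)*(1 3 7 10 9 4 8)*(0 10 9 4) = (0 10)(1 3 7 9 4 8) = [10, 3, 2, 7, 8, 5, 6, 9, 1, 4, 0]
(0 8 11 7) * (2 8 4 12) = (0 4 12 2 8 11 7) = [4, 1, 8, 3, 12, 5, 6, 0, 11, 9, 10, 7, 2]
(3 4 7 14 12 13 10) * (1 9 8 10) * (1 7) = (1 9 8 10 3 4)(7 14 12 13) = [0, 9, 2, 4, 1, 5, 6, 14, 10, 8, 3, 11, 13, 7, 12]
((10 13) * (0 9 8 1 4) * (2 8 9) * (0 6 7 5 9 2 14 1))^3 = (0 4 5 8 1 7 2 14 6 9)(10 13)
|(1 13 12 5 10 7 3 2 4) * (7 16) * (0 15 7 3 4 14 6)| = |(0 15 7 4 1 13 12 5 10 16 3 2 14 6)| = 14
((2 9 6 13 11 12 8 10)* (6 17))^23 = ((2 9 17 6 13 11 12 8 10))^23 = (2 11 9 12 17 8 6 10 13)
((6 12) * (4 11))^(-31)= (4 11)(6 12)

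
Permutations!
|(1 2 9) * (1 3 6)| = 5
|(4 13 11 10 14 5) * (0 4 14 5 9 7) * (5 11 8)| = 8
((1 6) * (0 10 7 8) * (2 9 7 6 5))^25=(0 7 2 1 10 8 9 5 6)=((0 10 6 1 5 2 9 7 8))^25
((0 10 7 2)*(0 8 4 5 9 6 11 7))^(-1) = (0 10)(2 7 11 6 9 5 4 8)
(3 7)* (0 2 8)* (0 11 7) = (0 2 8 11 7 3) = [2, 1, 8, 0, 4, 5, 6, 3, 11, 9, 10, 7]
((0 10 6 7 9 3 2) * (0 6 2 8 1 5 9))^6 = ((0 10 2 6 7)(1 5 9 3 8))^6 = (0 10 2 6 7)(1 5 9 3 8)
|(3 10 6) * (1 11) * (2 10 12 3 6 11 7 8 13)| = 14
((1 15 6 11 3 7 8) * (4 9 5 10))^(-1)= ((1 15 6 11 3 7 8)(4 9 5 10))^(-1)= (1 8 7 3 11 6 15)(4 10 5 9)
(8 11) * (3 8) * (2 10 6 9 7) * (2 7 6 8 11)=(2 10 8)(3 11)(6 9)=[0, 1, 10, 11, 4, 5, 9, 7, 2, 6, 8, 3]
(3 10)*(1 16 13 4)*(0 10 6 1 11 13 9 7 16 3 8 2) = (0 10 8 2)(1 3 6)(4 11 13)(7 16 9) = [10, 3, 0, 6, 11, 5, 1, 16, 2, 7, 8, 13, 12, 4, 14, 15, 9]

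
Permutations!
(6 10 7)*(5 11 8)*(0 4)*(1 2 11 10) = [4, 2, 11, 3, 0, 10, 1, 6, 5, 9, 7, 8] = (0 4)(1 2 11 8 5 10 7 6)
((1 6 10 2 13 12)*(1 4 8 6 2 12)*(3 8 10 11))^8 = (1 13 2)(4 12 10)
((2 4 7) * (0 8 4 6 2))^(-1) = ((0 8 4 7)(2 6))^(-1) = (0 7 4 8)(2 6)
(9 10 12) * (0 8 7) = (0 8 7)(9 10 12) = [8, 1, 2, 3, 4, 5, 6, 0, 7, 10, 12, 11, 9]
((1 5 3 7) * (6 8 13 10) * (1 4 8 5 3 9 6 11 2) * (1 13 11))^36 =((1 3 7 4 8 11 2 13 10)(5 9 6))^36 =(13)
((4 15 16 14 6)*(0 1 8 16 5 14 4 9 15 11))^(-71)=((0 1 8 16 4 11)(5 14 6 9 15))^(-71)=(0 1 8 16 4 11)(5 15 9 6 14)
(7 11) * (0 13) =[13, 1, 2, 3, 4, 5, 6, 11, 8, 9, 10, 7, 12, 0] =(0 13)(7 11)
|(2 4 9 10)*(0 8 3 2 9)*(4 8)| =6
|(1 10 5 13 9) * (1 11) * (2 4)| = 6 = |(1 10 5 13 9 11)(2 4)|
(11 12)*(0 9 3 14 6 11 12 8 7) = (0 9 3 14 6 11 8 7) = [9, 1, 2, 14, 4, 5, 11, 0, 7, 3, 10, 8, 12, 13, 6]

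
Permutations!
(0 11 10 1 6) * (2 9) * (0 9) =(0 11 10 1 6 9 2) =[11, 6, 0, 3, 4, 5, 9, 7, 8, 2, 1, 10]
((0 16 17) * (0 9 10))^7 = (0 17 10 16 9)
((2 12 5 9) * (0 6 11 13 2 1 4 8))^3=(0 13 5 4 6 2 9 8 11 12 1)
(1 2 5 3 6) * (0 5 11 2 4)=(0 5 3 6 1 4)(2 11)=[5, 4, 11, 6, 0, 3, 1, 7, 8, 9, 10, 2]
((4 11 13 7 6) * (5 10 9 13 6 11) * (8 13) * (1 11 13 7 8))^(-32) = ((1 11 6 4 5 10 9)(7 13 8))^(-32) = (1 4 9 6 10 11 5)(7 13 8)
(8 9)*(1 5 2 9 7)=(1 5 2 9 8 7)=[0, 5, 9, 3, 4, 2, 6, 1, 7, 8]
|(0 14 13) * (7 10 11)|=|(0 14 13)(7 10 11)|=3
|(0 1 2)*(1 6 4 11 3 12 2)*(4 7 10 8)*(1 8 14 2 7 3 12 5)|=|(0 6 3 5 1 8 4 11 12 7 10 14 2)|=13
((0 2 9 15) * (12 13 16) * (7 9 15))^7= (0 2 15)(7 9)(12 13 16)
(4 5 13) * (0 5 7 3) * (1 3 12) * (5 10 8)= [10, 3, 2, 0, 7, 13, 6, 12, 5, 9, 8, 11, 1, 4]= (0 10 8 5 13 4 7 12 1 3)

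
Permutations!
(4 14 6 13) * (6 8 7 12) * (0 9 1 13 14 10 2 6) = (0 9 1 13 4 10 2 6 14 8 7 12) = [9, 13, 6, 3, 10, 5, 14, 12, 7, 1, 2, 11, 0, 4, 8]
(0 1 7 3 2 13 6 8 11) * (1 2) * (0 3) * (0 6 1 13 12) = [2, 7, 12, 13, 4, 5, 8, 6, 11, 9, 10, 3, 0, 1] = (0 2 12)(1 7 6 8 11 3 13)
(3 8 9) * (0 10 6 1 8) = (0 10 6 1 8 9 3) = [10, 8, 2, 0, 4, 5, 1, 7, 9, 3, 6]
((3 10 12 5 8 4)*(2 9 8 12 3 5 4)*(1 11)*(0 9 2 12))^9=(0 12)(1 11)(3 10)(4 9)(5 8)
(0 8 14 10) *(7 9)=(0 8 14 10)(7 9)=[8, 1, 2, 3, 4, 5, 6, 9, 14, 7, 0, 11, 12, 13, 10]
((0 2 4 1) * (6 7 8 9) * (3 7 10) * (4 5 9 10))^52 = ((0 2 5 9 6 4 1)(3 7 8 10))^52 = (10)(0 9 1 5 4 2 6)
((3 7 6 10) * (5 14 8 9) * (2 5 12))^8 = (2 14 9)(5 8 12)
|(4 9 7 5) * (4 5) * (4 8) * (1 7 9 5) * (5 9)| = 6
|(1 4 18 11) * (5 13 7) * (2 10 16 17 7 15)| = 8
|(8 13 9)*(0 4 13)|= 5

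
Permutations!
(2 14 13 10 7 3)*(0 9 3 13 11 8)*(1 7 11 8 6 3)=(0 9 1 7 13 10 11 6 3 2 14 8)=[9, 7, 14, 2, 4, 5, 3, 13, 0, 1, 11, 6, 12, 10, 8]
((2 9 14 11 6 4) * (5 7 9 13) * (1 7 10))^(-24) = (1 5 2 6 14 7 10 13 4 11 9)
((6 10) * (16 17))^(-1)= ((6 10)(16 17))^(-1)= (6 10)(16 17)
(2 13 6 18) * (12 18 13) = [0, 1, 12, 3, 4, 5, 13, 7, 8, 9, 10, 11, 18, 6, 14, 15, 16, 17, 2] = (2 12 18)(6 13)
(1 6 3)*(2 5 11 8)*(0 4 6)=(0 4 6 3 1)(2 5 11 8)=[4, 0, 5, 1, 6, 11, 3, 7, 2, 9, 10, 8]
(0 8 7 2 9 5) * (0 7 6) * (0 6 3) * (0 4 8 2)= (0 2 9 5 7)(3 4 8)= [2, 1, 9, 4, 8, 7, 6, 0, 3, 5]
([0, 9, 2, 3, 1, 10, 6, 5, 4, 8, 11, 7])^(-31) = [0, 9, 2, 3, 1, 10, 6, 5, 4, 8, 11, 7]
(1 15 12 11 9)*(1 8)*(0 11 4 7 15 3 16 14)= [11, 3, 2, 16, 7, 5, 6, 15, 1, 8, 10, 9, 4, 13, 0, 12, 14]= (0 11 9 8 1 3 16 14)(4 7 15 12)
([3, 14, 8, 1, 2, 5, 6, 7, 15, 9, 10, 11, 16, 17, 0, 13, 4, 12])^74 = (0 1)(2 15 17 16)(3 14)(4 8 13 12)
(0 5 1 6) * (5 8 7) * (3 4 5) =[8, 6, 2, 4, 5, 1, 0, 3, 7] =(0 8 7 3 4 5 1 6)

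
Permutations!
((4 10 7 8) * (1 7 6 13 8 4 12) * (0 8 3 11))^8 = (0 13 4 12 11 6 7 8 3 10 1)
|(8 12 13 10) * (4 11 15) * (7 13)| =15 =|(4 11 15)(7 13 10 8 12)|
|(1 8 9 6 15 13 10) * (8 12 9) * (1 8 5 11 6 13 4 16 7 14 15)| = |(1 12 9 13 10 8 5 11 6)(4 16 7 14 15)| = 45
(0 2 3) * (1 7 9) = [2, 7, 3, 0, 4, 5, 6, 9, 8, 1] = (0 2 3)(1 7 9)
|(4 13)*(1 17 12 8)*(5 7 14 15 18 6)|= |(1 17 12 8)(4 13)(5 7 14 15 18 6)|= 12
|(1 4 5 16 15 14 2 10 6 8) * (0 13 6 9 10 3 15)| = 8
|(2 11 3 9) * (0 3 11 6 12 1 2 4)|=|(0 3 9 4)(1 2 6 12)|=4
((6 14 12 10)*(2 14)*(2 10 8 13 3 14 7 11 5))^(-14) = ((2 7 11 5)(3 14 12 8 13)(6 10))^(-14) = (2 11)(3 14 12 8 13)(5 7)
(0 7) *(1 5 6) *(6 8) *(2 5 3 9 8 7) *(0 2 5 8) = [5, 3, 8, 9, 4, 7, 1, 2, 6, 0] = (0 5 7 2 8 6 1 3 9)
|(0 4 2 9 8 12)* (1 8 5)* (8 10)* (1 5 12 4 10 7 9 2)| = 8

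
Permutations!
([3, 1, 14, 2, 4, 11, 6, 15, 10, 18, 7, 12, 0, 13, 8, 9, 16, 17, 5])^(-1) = [12, 1, 3, 0, 4, 18, 6, 10, 14, 15, 8, 5, 11, 13, 2, 7, 16, 17, 9]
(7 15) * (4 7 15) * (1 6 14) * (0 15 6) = [15, 0, 2, 3, 7, 5, 14, 4, 8, 9, 10, 11, 12, 13, 1, 6] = (0 15 6 14 1)(4 7)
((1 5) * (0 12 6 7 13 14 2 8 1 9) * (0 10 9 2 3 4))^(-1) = ((0 12 6 7 13 14 3 4)(1 5 2 8)(9 10))^(-1) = (0 4 3 14 13 7 6 12)(1 8 2 5)(9 10)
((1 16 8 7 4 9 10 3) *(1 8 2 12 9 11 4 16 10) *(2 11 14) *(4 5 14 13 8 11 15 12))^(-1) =(1 9 12 15 16 7 8 13 4 2 14 5 11 3 10) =((1 10 3 11 5 14 2 4 13 8 7 16 15 12 9))^(-1)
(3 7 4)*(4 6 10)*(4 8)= [0, 1, 2, 7, 3, 5, 10, 6, 4, 9, 8]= (3 7 6 10 8 4)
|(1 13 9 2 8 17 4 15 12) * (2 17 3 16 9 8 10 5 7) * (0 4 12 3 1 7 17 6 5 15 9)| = 39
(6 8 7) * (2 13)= [0, 1, 13, 3, 4, 5, 8, 6, 7, 9, 10, 11, 12, 2]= (2 13)(6 8 7)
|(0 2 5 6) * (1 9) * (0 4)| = |(0 2 5 6 4)(1 9)| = 10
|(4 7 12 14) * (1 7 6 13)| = 7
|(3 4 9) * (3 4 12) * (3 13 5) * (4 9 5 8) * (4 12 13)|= 6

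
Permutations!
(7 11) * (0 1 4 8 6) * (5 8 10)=[1, 4, 2, 3, 10, 8, 0, 11, 6, 9, 5, 7]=(0 1 4 10 5 8 6)(7 11)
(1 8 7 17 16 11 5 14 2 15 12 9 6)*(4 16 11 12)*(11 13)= (1 8 7 17 13 11 5 14 2 15 4 16 12 9 6)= [0, 8, 15, 3, 16, 14, 1, 17, 7, 6, 10, 5, 9, 11, 2, 4, 12, 13]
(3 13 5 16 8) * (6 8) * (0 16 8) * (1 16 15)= (0 15 1 16 6)(3 13 5 8)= [15, 16, 2, 13, 4, 8, 0, 7, 3, 9, 10, 11, 12, 5, 14, 1, 6]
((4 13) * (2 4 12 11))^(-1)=(2 11 12 13 4)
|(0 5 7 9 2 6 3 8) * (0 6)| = 15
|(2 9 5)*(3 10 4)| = 3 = |(2 9 5)(3 10 4)|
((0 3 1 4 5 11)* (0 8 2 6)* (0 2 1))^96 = (1 4 5 11 8)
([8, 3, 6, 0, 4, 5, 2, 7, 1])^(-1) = [3, 8, 6, 1, 4, 5, 2, 7, 0]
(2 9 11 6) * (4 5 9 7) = (2 7 4 5 9 11 6) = [0, 1, 7, 3, 5, 9, 2, 4, 8, 11, 10, 6]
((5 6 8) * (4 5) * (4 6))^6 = (8)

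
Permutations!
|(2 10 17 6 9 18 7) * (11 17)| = |(2 10 11 17 6 9 18 7)| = 8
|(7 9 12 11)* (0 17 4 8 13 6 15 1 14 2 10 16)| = 12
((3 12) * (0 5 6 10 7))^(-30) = (12)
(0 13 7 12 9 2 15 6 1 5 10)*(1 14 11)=(0 13 7 12 9 2 15 6 14 11 1 5 10)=[13, 5, 15, 3, 4, 10, 14, 12, 8, 2, 0, 1, 9, 7, 11, 6]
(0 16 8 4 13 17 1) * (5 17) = (0 16 8 4 13 5 17 1) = [16, 0, 2, 3, 13, 17, 6, 7, 4, 9, 10, 11, 12, 5, 14, 15, 8, 1]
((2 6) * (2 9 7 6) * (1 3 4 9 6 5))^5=(1 5 7 9 4 3)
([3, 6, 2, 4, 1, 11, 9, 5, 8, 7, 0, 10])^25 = (0 9)(1 11)(3 7)(4 5)(6 10)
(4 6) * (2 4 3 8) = (2 4 6 3 8) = [0, 1, 4, 8, 6, 5, 3, 7, 2]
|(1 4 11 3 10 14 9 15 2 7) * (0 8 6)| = |(0 8 6)(1 4 11 3 10 14 9 15 2 7)| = 30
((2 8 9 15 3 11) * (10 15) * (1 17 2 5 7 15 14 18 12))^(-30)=(1 14 8)(2 12 10)(9 17 18)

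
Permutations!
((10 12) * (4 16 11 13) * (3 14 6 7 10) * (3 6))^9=((3 14)(4 16 11 13)(6 7 10 12))^9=(3 14)(4 16 11 13)(6 7 10 12)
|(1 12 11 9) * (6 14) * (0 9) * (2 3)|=10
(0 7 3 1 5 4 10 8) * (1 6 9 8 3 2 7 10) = (0 10 3 6 9 8)(1 5 4)(2 7) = [10, 5, 7, 6, 1, 4, 9, 2, 0, 8, 3]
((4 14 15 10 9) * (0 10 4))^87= (15)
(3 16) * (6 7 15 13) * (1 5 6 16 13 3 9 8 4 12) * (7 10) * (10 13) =(1 5 6 13 16 9 8 4 12)(3 10 7 15) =[0, 5, 2, 10, 12, 6, 13, 15, 4, 8, 7, 11, 1, 16, 14, 3, 9]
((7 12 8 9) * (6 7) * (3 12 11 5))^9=(3 12 8 9 6 7 11 5)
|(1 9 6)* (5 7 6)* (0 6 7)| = |(0 6 1 9 5)| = 5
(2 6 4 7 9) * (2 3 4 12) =(2 6 12)(3 4 7 9) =[0, 1, 6, 4, 7, 5, 12, 9, 8, 3, 10, 11, 2]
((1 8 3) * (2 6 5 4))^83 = (1 3 8)(2 4 5 6)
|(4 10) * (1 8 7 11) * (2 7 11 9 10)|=15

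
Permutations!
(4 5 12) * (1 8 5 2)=(1 8 5 12 4 2)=[0, 8, 1, 3, 2, 12, 6, 7, 5, 9, 10, 11, 4]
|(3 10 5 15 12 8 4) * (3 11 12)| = 4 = |(3 10 5 15)(4 11 12 8)|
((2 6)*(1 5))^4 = (6)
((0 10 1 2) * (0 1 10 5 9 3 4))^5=((10)(0 5 9 3 4)(1 2))^5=(10)(1 2)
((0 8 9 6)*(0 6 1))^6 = (0 9)(1 8) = ((0 8 9 1))^6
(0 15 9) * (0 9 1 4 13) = (0 15 1 4 13) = [15, 4, 2, 3, 13, 5, 6, 7, 8, 9, 10, 11, 12, 0, 14, 1]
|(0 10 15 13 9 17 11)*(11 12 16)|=|(0 10 15 13 9 17 12 16 11)|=9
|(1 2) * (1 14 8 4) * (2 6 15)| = 7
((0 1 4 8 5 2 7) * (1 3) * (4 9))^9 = ((0 3 1 9 4 8 5 2 7))^9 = (9)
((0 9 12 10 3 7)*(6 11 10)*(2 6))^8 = ((0 9 12 2 6 11 10 3 7))^8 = (0 7 3 10 11 6 2 12 9)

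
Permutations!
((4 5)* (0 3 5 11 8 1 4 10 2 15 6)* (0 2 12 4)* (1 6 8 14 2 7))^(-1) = ((0 3 5 10 12 4 11 14 2 15 8 6 7 1))^(-1) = (0 1 7 6 8 15 2 14 11 4 12 10 5 3)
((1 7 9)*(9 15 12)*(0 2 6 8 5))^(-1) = (0 5 8 6 2)(1 9 12 15 7)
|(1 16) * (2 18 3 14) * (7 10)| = |(1 16)(2 18 3 14)(7 10)| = 4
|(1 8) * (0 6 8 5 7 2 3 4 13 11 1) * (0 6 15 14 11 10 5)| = 70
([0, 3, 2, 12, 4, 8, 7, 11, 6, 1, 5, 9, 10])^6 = (1 6 12 11 5)(3 7 10 9 8)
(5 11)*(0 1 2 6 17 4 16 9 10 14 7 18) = (0 1 2 6 17 4 16 9 10 14 7 18)(5 11) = [1, 2, 6, 3, 16, 11, 17, 18, 8, 10, 14, 5, 12, 13, 7, 15, 9, 4, 0]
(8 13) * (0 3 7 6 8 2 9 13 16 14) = [3, 1, 9, 7, 4, 5, 8, 6, 16, 13, 10, 11, 12, 2, 0, 15, 14] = (0 3 7 6 8 16 14)(2 9 13)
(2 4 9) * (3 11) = (2 4 9)(3 11) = [0, 1, 4, 11, 9, 5, 6, 7, 8, 2, 10, 3]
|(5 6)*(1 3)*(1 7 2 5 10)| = 7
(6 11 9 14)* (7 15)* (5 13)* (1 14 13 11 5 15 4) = (1 14 6 5 11 9 13 15 7 4) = [0, 14, 2, 3, 1, 11, 5, 4, 8, 13, 10, 9, 12, 15, 6, 7]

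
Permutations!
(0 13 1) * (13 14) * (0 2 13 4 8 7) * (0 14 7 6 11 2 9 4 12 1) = (0 7 14 12 1 9 4 8 6 11 2 13) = [7, 9, 13, 3, 8, 5, 11, 14, 6, 4, 10, 2, 1, 0, 12]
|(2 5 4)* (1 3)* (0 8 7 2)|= 6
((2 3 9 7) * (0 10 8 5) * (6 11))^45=(0 10 8 5)(2 3 9 7)(6 11)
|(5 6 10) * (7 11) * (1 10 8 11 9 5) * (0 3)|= |(0 3)(1 10)(5 6 8 11 7 9)|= 6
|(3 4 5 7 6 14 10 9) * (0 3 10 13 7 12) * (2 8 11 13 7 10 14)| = 45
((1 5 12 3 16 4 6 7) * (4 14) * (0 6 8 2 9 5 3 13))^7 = (0 4)(1 9)(2 7)(3 5)(6 8)(12 16)(13 14)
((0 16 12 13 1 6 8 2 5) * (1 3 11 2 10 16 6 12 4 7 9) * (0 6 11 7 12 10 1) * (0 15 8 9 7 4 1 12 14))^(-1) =((0 11 2 5 6 9 15 8 12 13 3 4 14)(1 10 16))^(-1) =(0 14 4 3 13 12 8 15 9 6 5 2 11)(1 16 10)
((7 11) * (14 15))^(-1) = (7 11)(14 15)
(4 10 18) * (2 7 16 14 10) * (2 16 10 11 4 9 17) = (2 7 10 18 9 17)(4 16 14 11) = [0, 1, 7, 3, 16, 5, 6, 10, 8, 17, 18, 4, 12, 13, 11, 15, 14, 2, 9]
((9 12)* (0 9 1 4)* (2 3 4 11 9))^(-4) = ((0 2 3 4)(1 11 9 12))^(-4) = (12)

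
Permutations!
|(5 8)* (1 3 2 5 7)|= |(1 3 2 5 8 7)|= 6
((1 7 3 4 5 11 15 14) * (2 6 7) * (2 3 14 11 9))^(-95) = ((1 3 4 5 9 2 6 7 14)(11 15))^(-95) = (1 9 14 5 7 4 6 3 2)(11 15)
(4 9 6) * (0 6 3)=[6, 1, 2, 0, 9, 5, 4, 7, 8, 3]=(0 6 4 9 3)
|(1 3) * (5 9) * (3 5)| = |(1 5 9 3)| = 4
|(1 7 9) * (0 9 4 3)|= |(0 9 1 7 4 3)|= 6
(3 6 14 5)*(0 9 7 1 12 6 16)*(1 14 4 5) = [9, 12, 2, 16, 5, 3, 4, 14, 8, 7, 10, 11, 6, 13, 1, 15, 0] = (0 9 7 14 1 12 6 4 5 3 16)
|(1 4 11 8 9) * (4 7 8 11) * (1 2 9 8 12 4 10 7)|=4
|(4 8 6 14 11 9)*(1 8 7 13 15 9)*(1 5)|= 30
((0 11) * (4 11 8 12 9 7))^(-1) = (0 11 4 7 9 12 8)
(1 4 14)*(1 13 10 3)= [0, 4, 2, 1, 14, 5, 6, 7, 8, 9, 3, 11, 12, 10, 13]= (1 4 14 13 10 3)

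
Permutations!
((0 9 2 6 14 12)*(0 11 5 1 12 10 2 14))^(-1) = ((0 9 14 10 2 6)(1 12 11 5))^(-1) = (0 6 2 10 14 9)(1 5 11 12)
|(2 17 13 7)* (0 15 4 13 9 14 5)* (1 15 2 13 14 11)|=10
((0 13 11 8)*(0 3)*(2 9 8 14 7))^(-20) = (0 8 2 14 13 3 9 7 11)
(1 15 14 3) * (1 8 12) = (1 15 14 3 8 12) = [0, 15, 2, 8, 4, 5, 6, 7, 12, 9, 10, 11, 1, 13, 3, 14]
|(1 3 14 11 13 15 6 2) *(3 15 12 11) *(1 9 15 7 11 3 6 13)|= 24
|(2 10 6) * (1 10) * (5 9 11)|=12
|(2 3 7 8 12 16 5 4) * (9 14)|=8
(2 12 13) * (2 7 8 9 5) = (2 12 13 7 8 9 5) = [0, 1, 12, 3, 4, 2, 6, 8, 9, 5, 10, 11, 13, 7]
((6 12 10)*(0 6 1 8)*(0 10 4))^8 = ((0 6 12 4)(1 8 10))^8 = (12)(1 10 8)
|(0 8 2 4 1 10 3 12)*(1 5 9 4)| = 21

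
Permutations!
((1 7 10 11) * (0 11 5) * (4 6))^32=((0 11 1 7 10 5)(4 6))^32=(0 1 10)(5 11 7)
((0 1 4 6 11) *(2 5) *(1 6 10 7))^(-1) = ((0 6 11)(1 4 10 7)(2 5))^(-1) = (0 11 6)(1 7 10 4)(2 5)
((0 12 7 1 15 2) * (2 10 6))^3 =((0 12 7 1 15 10 6 2))^3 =(0 1 6 12 15 2 7 10)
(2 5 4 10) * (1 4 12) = (1 4 10 2 5 12) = [0, 4, 5, 3, 10, 12, 6, 7, 8, 9, 2, 11, 1]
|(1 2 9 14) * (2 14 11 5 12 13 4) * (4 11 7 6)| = 20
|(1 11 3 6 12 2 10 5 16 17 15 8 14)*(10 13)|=|(1 11 3 6 12 2 13 10 5 16 17 15 8 14)|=14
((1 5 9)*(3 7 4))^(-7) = (1 9 5)(3 4 7)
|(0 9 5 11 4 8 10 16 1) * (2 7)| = 18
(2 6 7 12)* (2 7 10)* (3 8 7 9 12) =(2 6 10)(3 8 7)(9 12) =[0, 1, 6, 8, 4, 5, 10, 3, 7, 12, 2, 11, 9]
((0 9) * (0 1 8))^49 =(0 9 1 8)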